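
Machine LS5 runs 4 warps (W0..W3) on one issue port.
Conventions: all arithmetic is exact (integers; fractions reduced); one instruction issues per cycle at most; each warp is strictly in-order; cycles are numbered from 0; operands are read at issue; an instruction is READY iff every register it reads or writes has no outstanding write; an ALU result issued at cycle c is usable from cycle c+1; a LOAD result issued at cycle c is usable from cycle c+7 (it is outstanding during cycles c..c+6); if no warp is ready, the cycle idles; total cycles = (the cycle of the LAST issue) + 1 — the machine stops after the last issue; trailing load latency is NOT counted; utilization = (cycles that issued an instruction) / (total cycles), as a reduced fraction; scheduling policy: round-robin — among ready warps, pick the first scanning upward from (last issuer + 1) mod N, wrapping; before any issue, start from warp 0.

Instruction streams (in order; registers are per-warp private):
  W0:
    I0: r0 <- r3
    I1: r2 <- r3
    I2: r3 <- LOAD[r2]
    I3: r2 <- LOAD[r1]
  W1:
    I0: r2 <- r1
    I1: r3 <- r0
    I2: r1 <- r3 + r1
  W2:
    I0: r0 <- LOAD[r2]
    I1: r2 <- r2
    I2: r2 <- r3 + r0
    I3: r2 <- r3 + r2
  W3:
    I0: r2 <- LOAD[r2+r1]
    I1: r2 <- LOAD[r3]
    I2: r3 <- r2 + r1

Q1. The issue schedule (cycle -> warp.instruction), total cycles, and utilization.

cycle 0: W0.I0
cycle 1: W1.I0
cycle 2: W2.I0
cycle 3: W3.I0
cycle 4: W0.I1
cycle 5: W1.I1
cycle 6: W2.I1
cycle 7: W0.I2
cycle 8: W1.I2
cycle 9: W2.I2
cycle 10: W3.I1
cycle 11: W0.I3
cycle 12: W2.I3
cycle 13: idle
cycle 14: idle
cycle 15: idle
cycle 16: idle
cycle 17: W3.I2

Answer: 18 cycles, utilization 7/9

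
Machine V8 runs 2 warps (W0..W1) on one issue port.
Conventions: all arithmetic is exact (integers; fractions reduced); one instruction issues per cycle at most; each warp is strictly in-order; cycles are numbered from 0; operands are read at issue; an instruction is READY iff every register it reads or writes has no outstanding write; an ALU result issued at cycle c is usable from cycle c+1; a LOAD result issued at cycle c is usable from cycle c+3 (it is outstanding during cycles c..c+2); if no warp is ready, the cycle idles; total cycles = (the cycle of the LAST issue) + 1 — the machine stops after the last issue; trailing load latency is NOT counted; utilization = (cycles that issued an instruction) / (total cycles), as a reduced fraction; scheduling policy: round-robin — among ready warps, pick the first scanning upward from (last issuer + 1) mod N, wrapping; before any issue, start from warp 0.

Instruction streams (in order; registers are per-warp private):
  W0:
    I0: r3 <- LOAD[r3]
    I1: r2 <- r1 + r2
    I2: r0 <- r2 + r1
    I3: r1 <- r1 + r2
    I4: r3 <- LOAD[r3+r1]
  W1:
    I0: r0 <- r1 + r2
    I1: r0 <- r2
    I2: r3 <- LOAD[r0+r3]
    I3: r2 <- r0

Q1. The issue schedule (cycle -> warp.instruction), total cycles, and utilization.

cycle 0: W0.I0
cycle 1: W1.I0
cycle 2: W0.I1
cycle 3: W1.I1
cycle 4: W0.I2
cycle 5: W1.I2
cycle 6: W0.I3
cycle 7: W1.I3
cycle 8: W0.I4

Answer: 9 cycles, utilization 1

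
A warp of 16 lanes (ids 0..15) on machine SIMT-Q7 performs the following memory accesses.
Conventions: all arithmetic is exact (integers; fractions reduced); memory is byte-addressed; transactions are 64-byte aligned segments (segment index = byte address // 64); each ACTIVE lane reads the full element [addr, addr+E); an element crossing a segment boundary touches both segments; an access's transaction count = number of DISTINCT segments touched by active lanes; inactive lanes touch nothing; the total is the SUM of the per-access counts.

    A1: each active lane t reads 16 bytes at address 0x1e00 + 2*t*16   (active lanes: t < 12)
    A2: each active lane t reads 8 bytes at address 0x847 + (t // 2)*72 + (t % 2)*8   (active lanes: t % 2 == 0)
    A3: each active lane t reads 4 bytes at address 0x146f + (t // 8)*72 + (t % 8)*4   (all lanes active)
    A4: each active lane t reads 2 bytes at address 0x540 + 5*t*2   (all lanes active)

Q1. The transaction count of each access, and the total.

A1: 6 transactions
A2: 9 transactions
A3: 3 transactions
A4: 3 transactions

Answer: 6,9,3,3; total 21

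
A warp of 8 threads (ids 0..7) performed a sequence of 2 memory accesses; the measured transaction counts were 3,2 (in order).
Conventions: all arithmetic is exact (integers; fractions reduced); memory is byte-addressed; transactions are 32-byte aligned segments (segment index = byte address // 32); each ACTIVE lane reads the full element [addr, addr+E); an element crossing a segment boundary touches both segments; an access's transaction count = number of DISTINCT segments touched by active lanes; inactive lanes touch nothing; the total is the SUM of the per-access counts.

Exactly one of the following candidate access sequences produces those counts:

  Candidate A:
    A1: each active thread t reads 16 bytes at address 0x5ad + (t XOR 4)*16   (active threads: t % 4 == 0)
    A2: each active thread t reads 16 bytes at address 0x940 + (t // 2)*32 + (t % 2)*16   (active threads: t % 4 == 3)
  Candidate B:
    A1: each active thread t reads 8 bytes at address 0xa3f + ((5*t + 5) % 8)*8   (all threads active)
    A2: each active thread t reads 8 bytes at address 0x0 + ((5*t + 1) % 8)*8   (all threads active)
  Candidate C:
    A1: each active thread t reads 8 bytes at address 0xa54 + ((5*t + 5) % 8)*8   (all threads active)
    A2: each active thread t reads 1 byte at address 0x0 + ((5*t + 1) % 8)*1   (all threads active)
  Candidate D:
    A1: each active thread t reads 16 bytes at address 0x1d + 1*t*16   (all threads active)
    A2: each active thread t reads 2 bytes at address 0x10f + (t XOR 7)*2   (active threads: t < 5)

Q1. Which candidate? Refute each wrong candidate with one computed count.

A: A1 gives 2 transactions, not 3
C: A2 gives 1 transaction, not 2
D: A1 gives 5 transactions, not 3
B: all counts match (3,2)

Answer: B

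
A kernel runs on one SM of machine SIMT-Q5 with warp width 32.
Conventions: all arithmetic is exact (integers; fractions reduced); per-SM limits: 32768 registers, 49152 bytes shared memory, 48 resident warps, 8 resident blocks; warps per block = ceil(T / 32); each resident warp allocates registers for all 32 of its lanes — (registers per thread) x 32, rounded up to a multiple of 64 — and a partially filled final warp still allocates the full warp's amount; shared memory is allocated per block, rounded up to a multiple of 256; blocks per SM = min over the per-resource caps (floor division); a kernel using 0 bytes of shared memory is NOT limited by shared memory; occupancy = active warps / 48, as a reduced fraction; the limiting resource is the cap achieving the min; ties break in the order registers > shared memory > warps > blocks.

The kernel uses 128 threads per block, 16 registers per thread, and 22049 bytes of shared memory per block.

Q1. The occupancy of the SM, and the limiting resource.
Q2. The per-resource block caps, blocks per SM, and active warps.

Answer: occupancy 1/6, limited by shared memory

registers: 16 blocks
shared memory: 2 blocks
warps: 12 blocks
blocks: 8 blocks

Answer: 2 blocks, 8 active warps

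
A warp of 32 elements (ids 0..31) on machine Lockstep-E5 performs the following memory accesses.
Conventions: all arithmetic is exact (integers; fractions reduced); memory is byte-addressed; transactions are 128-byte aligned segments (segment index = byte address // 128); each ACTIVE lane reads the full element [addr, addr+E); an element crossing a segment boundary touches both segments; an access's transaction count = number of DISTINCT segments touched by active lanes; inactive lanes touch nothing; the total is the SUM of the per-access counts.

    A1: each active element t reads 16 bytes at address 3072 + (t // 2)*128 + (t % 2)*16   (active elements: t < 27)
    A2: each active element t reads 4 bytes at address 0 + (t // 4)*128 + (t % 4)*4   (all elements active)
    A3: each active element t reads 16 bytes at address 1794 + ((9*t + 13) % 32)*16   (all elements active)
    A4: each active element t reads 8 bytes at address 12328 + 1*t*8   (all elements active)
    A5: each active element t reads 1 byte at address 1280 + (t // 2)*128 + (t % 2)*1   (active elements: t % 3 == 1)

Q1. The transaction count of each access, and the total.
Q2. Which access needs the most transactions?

A1: 14 transactions
A2: 8 transactions
A3: 5 transactions
A4: 3 transactions
A5: 11 transactions

Answer: 14,8,5,3,11; total 41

Answer: A1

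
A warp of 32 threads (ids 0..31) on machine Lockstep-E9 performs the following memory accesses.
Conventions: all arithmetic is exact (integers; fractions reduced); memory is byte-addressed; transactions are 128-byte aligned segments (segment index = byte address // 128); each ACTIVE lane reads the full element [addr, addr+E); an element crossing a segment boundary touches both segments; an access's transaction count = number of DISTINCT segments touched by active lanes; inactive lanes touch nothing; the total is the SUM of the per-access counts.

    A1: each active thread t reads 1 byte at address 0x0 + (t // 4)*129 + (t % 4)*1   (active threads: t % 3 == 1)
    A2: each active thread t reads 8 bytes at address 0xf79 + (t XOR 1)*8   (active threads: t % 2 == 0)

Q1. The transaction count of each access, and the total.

A1: 8 transactions
A2: 2 transactions

Answer: 8,2; total 10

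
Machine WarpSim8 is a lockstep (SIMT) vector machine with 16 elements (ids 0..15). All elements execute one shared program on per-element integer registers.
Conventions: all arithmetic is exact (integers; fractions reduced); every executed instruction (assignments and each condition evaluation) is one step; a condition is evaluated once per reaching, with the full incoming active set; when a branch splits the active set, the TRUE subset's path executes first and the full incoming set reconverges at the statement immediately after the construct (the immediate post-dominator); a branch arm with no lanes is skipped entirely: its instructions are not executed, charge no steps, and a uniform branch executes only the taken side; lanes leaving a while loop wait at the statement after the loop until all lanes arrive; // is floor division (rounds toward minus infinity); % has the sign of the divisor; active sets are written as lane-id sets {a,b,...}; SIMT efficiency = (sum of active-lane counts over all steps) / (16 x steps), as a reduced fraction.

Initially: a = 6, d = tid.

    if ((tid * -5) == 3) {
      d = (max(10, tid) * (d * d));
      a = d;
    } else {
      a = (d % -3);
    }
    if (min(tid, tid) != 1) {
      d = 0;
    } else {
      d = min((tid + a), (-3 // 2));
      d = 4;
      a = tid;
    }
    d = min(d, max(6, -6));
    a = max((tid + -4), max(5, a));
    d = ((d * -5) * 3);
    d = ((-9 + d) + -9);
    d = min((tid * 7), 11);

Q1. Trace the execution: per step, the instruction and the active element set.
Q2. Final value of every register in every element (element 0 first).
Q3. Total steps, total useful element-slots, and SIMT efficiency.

step 0: eval ((tid * -5) == 3)       {0,1,2,3,4,5,6,7,8,9,10,11,12,13,14,15}
step 1: a <- (d % -3)                {0,1,2,3,4,5,6,7,8,9,10,11,12,13,14,15}
step 2: eval (min(tid, tid) != 1)    {0,1,2,3,4,5,6,7,8,9,10,11,12,13,14,15}
step 3: d <- 0                       {0,2,3,4,5,6,7,8,9,10,11,12,13,14,15}
step 4: d <- min((tid + a), (-3 // 2)) {1}
step 5: d <- 4                       {1}
step 6: a <- tid                     {1}
step 7: d <- min(d, max(6, -6))      {0,1,2,3,4,5,6,7,8,9,10,11,12,13,14,15}
step 8: a <- max((tid + -4), max(5, a)) {0,1,2,3,4,5,6,7,8,9,10,11,12,13,14,15}
step 9: d <- ((d * -5) * 3)          {0,1,2,3,4,5,6,7,8,9,10,11,12,13,14,15}
step 10: d <- ((-9 + d) + -9)         {0,1,2,3,4,5,6,7,8,9,10,11,12,13,14,15}
step 11: d <- min((tid * 7), 11)      {0,1,2,3,4,5,6,7,8,9,10,11,12,13,14,15}

Answer: 12 steps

a: 5,5,5,5,5,5,5,5,5,5,6,7,8,9,10,11
d: 0,7,11,11,11,11,11,11,11,11,11,11,11,11,11,11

steps = 12; useful = 146; efficiency = 146/192 = 73/96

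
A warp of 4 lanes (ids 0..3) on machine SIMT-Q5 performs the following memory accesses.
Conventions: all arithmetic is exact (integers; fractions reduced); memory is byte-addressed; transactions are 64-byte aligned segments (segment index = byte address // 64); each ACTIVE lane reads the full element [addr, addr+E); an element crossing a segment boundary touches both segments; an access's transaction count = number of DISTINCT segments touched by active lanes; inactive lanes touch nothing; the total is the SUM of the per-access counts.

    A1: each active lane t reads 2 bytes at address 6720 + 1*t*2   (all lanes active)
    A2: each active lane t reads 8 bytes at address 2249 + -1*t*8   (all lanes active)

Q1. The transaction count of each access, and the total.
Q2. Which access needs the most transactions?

A1: 1 transaction
A2: 2 transactions

Answer: 1,2; total 3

Answer: A2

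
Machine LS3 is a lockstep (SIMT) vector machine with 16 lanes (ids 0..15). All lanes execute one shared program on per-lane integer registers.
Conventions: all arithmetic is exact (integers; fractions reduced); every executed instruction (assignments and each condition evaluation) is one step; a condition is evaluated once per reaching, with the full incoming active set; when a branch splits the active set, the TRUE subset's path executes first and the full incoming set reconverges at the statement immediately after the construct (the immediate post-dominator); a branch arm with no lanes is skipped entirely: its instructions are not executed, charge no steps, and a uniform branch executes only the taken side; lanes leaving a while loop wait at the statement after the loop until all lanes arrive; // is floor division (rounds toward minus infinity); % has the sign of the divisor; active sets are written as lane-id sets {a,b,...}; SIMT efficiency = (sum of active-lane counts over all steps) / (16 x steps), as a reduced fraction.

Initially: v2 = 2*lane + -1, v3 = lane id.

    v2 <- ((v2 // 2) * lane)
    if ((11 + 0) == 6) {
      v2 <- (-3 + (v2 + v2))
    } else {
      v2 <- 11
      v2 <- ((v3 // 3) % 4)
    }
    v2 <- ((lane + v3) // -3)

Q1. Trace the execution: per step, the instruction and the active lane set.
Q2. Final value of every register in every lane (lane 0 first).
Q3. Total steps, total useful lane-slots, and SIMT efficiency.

step 0: v2 <- ((v2 // 2) * lane)     {0,1,2,3,4,5,6,7,8,9,10,11,12,13,14,15}
step 1: eval ((11 + 0) == 6)         {0,1,2,3,4,5,6,7,8,9,10,11,12,13,14,15}
step 2: v2 <- 11                     {0,1,2,3,4,5,6,7,8,9,10,11,12,13,14,15}
step 3: v2 <- ((v3 // 3) % 4)        {0,1,2,3,4,5,6,7,8,9,10,11,12,13,14,15}
step 4: v2 <- ((lane + v3) // -3)    {0,1,2,3,4,5,6,7,8,9,10,11,12,13,14,15}

Answer: 5 steps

v2: 0,-1,-2,-2,-3,-4,-4,-5,-6,-6,-7,-8,-8,-9,-10,-10
v3: 0,1,2,3,4,5,6,7,8,9,10,11,12,13,14,15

steps = 5; useful = 80; efficiency = 80/80 = 1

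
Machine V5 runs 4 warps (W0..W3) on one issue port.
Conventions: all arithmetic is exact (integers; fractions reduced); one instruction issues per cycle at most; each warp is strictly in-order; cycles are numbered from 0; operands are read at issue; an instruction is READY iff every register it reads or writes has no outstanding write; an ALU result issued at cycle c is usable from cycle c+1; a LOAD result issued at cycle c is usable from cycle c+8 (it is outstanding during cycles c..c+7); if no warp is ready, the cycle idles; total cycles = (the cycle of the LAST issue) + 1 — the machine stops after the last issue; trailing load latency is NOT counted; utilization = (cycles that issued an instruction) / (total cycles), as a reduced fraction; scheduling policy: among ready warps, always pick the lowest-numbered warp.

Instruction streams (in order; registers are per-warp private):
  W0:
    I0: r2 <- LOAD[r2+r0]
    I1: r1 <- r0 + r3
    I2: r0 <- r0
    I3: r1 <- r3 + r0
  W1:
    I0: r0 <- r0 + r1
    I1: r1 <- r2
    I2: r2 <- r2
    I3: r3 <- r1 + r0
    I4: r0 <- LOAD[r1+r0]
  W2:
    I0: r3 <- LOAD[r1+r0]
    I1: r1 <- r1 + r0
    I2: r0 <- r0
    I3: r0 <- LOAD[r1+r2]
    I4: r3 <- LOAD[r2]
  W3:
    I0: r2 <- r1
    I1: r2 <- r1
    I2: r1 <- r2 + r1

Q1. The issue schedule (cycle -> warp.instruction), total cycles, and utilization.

cycle 0: W0.I0
cycle 1: W0.I1
cycle 2: W0.I2
cycle 3: W0.I3
cycle 4: W1.I0
cycle 5: W1.I1
cycle 6: W1.I2
cycle 7: W1.I3
cycle 8: W1.I4
cycle 9: W2.I0
cycle 10: W2.I1
cycle 11: W2.I2
cycle 12: W2.I3
cycle 13: W3.I0
cycle 14: W3.I1
cycle 15: W3.I2
cycle 16: idle
cycle 17: W2.I4

Answer: 18 cycles, utilization 17/18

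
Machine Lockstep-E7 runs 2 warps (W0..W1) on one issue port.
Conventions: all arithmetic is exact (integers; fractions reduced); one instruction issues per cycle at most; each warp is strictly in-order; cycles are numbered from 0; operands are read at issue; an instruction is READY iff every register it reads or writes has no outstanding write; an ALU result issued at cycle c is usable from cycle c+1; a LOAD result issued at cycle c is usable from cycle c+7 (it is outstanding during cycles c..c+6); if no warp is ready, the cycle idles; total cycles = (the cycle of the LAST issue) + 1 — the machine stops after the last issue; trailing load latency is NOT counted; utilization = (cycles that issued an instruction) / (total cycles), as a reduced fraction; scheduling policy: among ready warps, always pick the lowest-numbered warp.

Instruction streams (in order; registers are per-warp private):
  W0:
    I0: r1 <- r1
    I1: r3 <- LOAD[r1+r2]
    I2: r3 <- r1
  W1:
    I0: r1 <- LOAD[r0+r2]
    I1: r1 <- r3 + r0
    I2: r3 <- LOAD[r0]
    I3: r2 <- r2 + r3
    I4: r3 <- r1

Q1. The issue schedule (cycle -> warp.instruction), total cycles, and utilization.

cycle 0: W0.I0
cycle 1: W0.I1
cycle 2: W1.I0
cycle 3: idle
cycle 4: idle
cycle 5: idle
cycle 6: idle
cycle 7: idle
cycle 8: W0.I2
cycle 9: W1.I1
cycle 10: W1.I2
cycle 11: idle
cycle 12: idle
cycle 13: idle
cycle 14: idle
cycle 15: idle
cycle 16: idle
cycle 17: W1.I3
cycle 18: W1.I4

Answer: 19 cycles, utilization 8/19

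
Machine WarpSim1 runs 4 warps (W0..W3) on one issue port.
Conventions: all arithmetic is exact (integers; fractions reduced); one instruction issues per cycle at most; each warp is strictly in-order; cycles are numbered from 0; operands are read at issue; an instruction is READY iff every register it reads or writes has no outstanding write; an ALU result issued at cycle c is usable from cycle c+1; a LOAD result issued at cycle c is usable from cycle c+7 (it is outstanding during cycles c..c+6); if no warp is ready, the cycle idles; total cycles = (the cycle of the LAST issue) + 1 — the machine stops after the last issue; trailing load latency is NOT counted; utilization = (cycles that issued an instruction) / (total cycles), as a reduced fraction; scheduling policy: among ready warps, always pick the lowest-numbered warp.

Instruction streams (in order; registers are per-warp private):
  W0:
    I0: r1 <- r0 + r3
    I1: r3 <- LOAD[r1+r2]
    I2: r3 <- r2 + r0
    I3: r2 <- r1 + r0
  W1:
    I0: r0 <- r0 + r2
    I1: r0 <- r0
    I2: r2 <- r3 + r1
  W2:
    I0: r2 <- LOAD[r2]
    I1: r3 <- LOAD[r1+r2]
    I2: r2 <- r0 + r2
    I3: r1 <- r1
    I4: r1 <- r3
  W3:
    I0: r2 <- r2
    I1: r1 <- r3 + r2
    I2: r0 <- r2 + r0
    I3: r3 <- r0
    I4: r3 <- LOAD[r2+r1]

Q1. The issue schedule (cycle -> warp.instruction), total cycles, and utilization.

cycle 0: W0.I0
cycle 1: W0.I1
cycle 2: W1.I0
cycle 3: W1.I1
cycle 4: W1.I2
cycle 5: W2.I0
cycle 6: W3.I0
cycle 7: W3.I1
cycle 8: W0.I2
cycle 9: W0.I3
cycle 10: W3.I2
cycle 11: W3.I3
cycle 12: W2.I1
cycle 13: W2.I2
cycle 14: W2.I3
cycle 15: W3.I4
cycle 16: idle
cycle 17: idle
cycle 18: idle
cycle 19: W2.I4

Answer: 20 cycles, utilization 17/20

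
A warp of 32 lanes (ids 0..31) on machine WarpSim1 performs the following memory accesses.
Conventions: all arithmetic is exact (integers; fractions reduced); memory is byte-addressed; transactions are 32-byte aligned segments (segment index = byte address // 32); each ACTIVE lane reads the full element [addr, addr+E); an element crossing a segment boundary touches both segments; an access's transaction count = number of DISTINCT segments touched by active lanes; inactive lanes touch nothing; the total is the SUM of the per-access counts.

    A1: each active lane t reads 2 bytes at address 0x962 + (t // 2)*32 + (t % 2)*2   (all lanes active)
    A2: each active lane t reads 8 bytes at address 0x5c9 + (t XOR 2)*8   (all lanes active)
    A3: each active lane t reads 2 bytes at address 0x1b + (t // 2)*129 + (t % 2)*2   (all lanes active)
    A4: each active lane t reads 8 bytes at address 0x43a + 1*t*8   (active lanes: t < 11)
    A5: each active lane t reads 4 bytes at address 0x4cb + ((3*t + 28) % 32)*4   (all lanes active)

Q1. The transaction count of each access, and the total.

A1: 16 transactions
A2: 9 transactions
A3: 19 transactions
A4: 4 transactions
A5: 5 transactions

Answer: 16,9,19,4,5; total 53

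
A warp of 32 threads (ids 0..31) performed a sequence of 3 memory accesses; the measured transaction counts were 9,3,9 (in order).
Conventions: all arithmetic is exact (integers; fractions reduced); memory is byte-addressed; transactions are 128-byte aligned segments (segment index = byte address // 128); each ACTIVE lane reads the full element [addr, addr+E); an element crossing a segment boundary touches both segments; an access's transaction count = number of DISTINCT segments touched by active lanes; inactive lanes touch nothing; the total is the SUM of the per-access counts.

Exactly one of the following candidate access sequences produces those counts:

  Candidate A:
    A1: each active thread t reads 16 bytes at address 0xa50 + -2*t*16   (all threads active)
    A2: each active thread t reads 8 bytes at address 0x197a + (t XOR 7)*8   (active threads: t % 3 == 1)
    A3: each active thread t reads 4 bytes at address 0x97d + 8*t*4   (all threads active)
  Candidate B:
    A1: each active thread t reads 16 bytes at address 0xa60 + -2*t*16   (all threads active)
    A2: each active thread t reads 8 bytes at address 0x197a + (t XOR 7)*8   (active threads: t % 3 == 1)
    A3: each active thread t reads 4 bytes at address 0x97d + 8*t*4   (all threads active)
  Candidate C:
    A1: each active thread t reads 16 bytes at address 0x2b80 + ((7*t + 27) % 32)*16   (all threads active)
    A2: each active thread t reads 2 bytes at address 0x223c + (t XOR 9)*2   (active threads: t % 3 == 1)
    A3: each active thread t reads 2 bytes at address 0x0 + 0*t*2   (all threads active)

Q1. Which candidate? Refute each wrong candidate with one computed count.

B: A1 gives 8 transactions, not 9
C: A1 gives 4 transactions, not 9
A: all counts match (9,3,9)

Answer: A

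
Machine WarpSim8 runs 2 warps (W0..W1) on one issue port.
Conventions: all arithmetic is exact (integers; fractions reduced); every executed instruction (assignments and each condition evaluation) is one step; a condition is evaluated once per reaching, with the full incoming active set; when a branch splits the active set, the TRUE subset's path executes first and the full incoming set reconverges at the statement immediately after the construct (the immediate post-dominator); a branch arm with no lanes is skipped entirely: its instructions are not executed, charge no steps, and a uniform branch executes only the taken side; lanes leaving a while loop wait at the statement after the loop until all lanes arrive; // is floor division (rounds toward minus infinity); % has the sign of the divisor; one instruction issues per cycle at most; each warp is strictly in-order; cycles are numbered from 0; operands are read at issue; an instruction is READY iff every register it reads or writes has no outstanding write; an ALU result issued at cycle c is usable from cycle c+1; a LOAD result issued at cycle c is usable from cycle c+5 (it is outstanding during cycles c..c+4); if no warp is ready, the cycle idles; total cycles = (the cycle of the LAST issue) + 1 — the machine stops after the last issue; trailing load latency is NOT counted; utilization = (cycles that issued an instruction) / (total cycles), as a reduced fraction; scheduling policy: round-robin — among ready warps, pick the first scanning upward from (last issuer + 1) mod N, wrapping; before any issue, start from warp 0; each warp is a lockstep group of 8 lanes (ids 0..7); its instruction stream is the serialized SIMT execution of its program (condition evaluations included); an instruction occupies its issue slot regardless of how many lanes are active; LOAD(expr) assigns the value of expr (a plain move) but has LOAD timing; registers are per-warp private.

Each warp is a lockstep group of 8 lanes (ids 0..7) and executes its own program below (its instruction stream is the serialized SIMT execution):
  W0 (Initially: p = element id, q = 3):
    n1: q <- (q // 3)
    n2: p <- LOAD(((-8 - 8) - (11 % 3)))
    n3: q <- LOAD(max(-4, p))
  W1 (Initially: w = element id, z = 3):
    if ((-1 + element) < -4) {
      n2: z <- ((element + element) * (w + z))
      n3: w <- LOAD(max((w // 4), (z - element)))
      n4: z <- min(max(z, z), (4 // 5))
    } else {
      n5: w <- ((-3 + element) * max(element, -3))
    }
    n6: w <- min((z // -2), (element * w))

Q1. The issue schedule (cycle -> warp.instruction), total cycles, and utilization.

cycle 0: W0.I0
cycle 1: W1.I0
cycle 2: W0.I1
cycle 3: W1.I1
cycle 4: W1.I2
cycle 5: idle
cycle 6: idle
cycle 7: W0.I2

Answer: 8 cycles, utilization 3/4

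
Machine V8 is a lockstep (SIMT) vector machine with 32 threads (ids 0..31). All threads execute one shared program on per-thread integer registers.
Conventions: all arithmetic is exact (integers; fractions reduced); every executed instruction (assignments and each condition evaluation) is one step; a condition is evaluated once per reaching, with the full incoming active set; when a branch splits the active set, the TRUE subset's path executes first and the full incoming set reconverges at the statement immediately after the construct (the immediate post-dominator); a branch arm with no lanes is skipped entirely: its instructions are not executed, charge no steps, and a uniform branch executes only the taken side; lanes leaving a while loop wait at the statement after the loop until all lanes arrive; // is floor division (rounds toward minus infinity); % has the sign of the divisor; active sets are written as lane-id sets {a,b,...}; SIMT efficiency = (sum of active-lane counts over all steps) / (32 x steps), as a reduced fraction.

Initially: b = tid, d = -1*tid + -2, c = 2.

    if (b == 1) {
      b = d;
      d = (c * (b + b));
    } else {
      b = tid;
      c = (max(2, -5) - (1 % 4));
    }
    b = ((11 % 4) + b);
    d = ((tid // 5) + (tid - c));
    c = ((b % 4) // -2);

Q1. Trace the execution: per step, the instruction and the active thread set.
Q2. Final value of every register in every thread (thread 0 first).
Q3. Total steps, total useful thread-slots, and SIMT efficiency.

step 0: eval (b == 1)                {0,1,2,3,4,5,6,7,8,9,10,11,12,13,14,15,16,17,18,19,20,21,22,23,24,25,26,27,28,29,30,31}
step 1: b <- d                       {1}
step 2: d <- (c * (b + b))           {1}
step 3: b <- tid                     {0,2,3,4,5,6,7,8,9,10,11,12,13,14,15,16,17,18,19,20,21,22,23,24,25,26,27,28,29,30,31}
step 4: c <- (max(2, -5) - (1 % 4))  {0,2,3,4,5,6,7,8,9,10,11,12,13,14,15,16,17,18,19,20,21,22,23,24,25,26,27,28,29,30,31}
step 5: b <- ((11 % 4) + b)          {0,1,2,3,4,5,6,7,8,9,10,11,12,13,14,15,16,17,18,19,20,21,22,23,24,25,26,27,28,29,30,31}
step 6: d <- ((tid // 5) + (tid - c)) {0,1,2,3,4,5,6,7,8,9,10,11,12,13,14,15,16,17,18,19,20,21,22,23,24,25,26,27,28,29,30,31}
step 7: c <- ((b % 4) // -2)         {0,1,2,3,4,5,6,7,8,9,10,11,12,13,14,15,16,17,18,19,20,21,22,23,24,25,26,27,28,29,30,31}

Answer: 8 steps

b: 3,0,5,6,7,8,9,10,11,12,13,14,15,16,17,18,19,20,21,22,23,24,25,26,27,28,29,30,31,32,33,34
d: -1,-1,1,2,3,5,6,7,8,9,11,12,13,14,15,17,18,19,20,21,23,24,25,26,27,29,30,31,32,33,35,36
c: -2,0,-1,-1,-2,0,-1,-1,-2,0,-1,-1,-2,0,-1,-1,-2,0,-1,-1,-2,0,-1,-1,-2,0,-1,-1,-2,0,-1,-1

steps = 8; useful = 192; efficiency = 192/256 = 3/4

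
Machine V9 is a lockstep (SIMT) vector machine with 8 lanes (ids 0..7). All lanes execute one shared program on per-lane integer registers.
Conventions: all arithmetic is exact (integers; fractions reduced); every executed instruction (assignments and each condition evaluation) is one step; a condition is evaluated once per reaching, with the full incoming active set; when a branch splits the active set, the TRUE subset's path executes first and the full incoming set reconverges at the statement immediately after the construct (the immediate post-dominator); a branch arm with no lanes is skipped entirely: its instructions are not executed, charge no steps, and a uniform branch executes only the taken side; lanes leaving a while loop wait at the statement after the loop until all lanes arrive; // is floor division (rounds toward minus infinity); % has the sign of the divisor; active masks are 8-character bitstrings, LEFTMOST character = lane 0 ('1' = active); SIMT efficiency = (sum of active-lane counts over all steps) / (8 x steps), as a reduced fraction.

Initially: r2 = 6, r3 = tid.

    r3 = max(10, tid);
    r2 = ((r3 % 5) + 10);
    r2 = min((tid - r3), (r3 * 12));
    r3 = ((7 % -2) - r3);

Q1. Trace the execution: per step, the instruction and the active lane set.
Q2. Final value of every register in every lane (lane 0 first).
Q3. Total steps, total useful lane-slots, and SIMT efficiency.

step 0: r3 <- max(10, tid)           11111111
step 1: r2 <- ((r3 % 5) + 10)        11111111
step 2: r2 <- min((tid - r3), (r3 * 12)) 11111111
step 3: r3 <- ((7 % -2) - r3)        11111111

Answer: 4 steps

r2: -10,-9,-8,-7,-6,-5,-4,-3
r3: -11,-11,-11,-11,-11,-11,-11,-11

steps = 4; useful = 32; efficiency = 32/32 = 1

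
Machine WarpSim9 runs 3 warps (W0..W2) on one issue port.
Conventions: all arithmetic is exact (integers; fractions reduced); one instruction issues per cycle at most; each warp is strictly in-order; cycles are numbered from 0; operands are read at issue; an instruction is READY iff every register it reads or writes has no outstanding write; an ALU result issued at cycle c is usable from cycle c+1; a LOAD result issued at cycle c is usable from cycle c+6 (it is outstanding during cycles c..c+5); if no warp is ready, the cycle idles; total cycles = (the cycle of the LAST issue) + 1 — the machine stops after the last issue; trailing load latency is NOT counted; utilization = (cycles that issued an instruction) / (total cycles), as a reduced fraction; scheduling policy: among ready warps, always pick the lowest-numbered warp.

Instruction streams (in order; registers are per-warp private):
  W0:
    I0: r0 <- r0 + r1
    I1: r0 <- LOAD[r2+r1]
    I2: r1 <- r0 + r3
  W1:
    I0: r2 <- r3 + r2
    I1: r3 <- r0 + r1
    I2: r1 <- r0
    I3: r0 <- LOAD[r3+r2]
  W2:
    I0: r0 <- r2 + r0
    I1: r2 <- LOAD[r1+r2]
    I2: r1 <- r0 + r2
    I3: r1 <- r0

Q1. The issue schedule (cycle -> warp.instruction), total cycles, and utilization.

cycle 0: W0.I0
cycle 1: W0.I1
cycle 2: W1.I0
cycle 3: W1.I1
cycle 4: W1.I2
cycle 5: W1.I3
cycle 6: W2.I0
cycle 7: W0.I2
cycle 8: W2.I1
cycle 9: idle
cycle 10: idle
cycle 11: idle
cycle 12: idle
cycle 13: idle
cycle 14: W2.I2
cycle 15: W2.I3

Answer: 16 cycles, utilization 11/16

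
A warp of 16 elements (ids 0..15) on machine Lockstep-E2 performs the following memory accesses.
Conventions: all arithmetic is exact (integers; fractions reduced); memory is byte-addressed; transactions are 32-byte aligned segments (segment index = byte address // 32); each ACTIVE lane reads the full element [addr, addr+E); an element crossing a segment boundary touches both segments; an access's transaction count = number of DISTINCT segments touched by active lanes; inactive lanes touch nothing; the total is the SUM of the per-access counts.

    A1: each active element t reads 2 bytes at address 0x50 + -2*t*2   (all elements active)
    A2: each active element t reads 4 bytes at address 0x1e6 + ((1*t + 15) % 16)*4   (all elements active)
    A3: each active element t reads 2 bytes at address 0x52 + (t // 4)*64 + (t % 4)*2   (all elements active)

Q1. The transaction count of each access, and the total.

A1: 3 transactions
A2: 3 transactions
A3: 4 transactions

Answer: 3,3,4; total 10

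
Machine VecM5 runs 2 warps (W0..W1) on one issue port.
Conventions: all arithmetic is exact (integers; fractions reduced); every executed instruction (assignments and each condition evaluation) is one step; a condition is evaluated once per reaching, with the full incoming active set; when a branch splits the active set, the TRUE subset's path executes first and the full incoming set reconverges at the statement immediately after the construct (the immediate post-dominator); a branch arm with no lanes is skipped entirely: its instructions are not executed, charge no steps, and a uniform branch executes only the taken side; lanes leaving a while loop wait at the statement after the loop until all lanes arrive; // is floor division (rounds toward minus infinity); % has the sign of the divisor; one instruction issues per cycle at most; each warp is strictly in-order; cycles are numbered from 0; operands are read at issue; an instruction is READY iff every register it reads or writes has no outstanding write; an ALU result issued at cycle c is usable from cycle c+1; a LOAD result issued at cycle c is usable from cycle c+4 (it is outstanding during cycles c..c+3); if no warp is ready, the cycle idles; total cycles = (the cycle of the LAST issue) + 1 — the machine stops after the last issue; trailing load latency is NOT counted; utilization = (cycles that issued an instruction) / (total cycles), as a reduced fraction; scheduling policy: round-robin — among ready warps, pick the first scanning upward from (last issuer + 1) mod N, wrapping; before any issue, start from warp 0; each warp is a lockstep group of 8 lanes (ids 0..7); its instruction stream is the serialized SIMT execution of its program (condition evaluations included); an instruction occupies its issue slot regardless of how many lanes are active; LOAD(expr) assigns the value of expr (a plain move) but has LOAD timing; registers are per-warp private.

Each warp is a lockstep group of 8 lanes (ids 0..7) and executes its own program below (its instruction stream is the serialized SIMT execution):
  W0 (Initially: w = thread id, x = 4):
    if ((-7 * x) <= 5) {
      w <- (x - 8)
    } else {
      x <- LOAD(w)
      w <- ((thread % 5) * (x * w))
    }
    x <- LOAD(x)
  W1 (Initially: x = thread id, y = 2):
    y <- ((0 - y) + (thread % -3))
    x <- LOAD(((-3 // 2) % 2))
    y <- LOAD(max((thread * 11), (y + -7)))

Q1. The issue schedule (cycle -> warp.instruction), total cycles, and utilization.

cycle 0: W0.I0
cycle 1: W1.I0
cycle 2: W0.I1
cycle 3: W1.I1
cycle 4: W0.I2
cycle 5: W1.I2

Answer: 6 cycles, utilization 1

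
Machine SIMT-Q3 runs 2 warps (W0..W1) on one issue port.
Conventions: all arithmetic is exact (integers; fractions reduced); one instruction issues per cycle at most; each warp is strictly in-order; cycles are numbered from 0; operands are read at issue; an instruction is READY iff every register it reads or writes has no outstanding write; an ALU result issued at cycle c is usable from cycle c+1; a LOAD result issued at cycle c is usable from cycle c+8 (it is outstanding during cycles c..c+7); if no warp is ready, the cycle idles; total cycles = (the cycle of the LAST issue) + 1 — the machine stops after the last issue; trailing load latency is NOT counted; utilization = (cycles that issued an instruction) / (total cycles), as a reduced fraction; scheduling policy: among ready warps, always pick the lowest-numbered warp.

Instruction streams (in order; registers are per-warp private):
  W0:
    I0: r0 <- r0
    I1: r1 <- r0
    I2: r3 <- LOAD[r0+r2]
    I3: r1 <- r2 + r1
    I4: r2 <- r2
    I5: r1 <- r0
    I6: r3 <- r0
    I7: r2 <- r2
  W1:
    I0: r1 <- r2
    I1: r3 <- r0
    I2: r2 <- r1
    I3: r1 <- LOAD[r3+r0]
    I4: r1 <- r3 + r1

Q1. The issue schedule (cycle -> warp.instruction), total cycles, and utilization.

cycle 0: W0.I0
cycle 1: W0.I1
cycle 2: W0.I2
cycle 3: W0.I3
cycle 4: W0.I4
cycle 5: W0.I5
cycle 6: W1.I0
cycle 7: W1.I1
cycle 8: W1.I2
cycle 9: W1.I3
cycle 10: W0.I6
cycle 11: W0.I7
cycle 12: idle
cycle 13: idle
cycle 14: idle
cycle 15: idle
cycle 16: idle
cycle 17: W1.I4

Answer: 18 cycles, utilization 13/18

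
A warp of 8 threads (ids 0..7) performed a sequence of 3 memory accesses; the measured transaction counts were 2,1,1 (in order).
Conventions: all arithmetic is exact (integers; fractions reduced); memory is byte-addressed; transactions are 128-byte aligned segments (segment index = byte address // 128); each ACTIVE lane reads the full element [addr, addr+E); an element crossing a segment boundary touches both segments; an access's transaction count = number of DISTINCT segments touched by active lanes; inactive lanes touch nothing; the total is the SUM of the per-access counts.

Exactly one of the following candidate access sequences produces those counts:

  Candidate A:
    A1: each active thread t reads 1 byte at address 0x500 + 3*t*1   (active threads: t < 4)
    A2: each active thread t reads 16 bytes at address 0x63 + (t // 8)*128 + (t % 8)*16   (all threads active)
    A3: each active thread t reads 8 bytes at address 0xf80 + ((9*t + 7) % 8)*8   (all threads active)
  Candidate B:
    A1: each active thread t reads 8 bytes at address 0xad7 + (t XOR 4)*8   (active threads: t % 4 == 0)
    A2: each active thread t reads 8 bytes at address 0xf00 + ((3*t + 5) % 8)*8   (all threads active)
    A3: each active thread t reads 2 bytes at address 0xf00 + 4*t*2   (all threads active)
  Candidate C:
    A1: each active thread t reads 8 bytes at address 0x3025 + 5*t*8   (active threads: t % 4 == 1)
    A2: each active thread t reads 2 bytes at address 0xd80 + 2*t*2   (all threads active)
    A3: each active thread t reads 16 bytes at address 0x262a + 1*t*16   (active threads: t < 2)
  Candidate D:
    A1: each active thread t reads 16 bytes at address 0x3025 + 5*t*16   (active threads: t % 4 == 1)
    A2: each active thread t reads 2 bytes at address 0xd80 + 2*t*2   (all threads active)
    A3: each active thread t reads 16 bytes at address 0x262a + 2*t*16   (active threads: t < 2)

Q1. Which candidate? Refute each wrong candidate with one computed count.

A: A1 gives 1 transaction, not 2
B: A1 gives 1 transaction, not 2
D: A1 gives 3 transactions, not 2
C: all counts match (2,1,1)

Answer: C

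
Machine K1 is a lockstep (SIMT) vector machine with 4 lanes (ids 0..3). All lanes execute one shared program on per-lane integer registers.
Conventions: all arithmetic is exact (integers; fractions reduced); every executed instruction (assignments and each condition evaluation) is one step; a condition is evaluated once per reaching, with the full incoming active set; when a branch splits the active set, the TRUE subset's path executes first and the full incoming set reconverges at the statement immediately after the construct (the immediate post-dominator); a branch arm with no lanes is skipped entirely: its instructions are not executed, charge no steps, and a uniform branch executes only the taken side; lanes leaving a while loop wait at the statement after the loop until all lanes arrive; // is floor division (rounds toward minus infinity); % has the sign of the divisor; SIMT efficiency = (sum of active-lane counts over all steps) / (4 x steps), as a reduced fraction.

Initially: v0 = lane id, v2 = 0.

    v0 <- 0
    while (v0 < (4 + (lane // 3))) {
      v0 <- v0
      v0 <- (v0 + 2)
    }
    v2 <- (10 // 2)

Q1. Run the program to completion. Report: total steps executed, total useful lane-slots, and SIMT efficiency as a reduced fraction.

Answer: 12 steps, 39 useful, 13/16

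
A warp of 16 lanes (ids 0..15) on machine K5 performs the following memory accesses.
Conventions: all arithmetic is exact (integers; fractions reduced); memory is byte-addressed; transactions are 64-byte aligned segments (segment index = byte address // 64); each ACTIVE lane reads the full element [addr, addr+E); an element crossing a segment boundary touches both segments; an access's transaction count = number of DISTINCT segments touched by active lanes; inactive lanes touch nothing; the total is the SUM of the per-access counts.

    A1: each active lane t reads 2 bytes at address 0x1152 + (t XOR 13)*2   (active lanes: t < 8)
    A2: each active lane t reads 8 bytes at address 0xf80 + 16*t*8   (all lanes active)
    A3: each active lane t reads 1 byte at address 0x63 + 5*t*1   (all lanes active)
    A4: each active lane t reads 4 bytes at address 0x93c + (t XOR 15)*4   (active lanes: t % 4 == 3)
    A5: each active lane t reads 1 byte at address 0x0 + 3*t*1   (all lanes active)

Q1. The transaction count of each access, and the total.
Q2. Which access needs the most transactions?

A1: 1 transaction
A2: 16 transactions
A3: 2 transactions
A4: 2 transactions
A5: 1 transaction

Answer: 1,16,2,2,1; total 22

Answer: A2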